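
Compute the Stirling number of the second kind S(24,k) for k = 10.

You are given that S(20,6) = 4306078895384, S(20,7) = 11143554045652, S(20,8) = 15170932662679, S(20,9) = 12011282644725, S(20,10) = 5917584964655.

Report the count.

r21: T_21,7=7×11143554045652+4306078895384=82310957214948; T_21,8=8×15170932662679+11143554045652=132511015347084; T_21,9=9×12011282644725+15170932662679=123272476465204; T_21,10=10×5917584964655+12011282644725=71187132291275
r22: T_22,8=8×132511015347084+82310957214948=1142399079991620; T_22,9=9×123272476465204+132511015347084=1241963303533920; T_22,10=10×71187132291275+123272476465204=835143799377954
r23: T_23,9=9×1241963303533920+1142399079991620=12320068811796900; T_23,10=10×835143799377954+1241963303533920=9593401297313460
r24: T_24,10=10×9593401297313460+12320068811796900=108254081784931500
Read S(24,10) = 108254081784931500.

108254081784931500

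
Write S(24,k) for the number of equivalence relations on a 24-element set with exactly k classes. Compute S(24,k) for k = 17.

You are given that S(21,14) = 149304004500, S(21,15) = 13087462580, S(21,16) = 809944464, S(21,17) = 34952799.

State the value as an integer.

row 22: T[22][15]=15·13087462580+149304004500=345615943200  T[22][16]=16·809944464+13087462580=26046574004  T[22][17]=17·34952799+809944464=1404142047
row 23: T[23][16]=16·26046574004+345615943200=762361127264  T[23][17]=17·1404142047+26046574004=49916988803
row 24: T[24][17]=17·49916988803+762361127264=1610949936915
Read S(24,17) = 1610949936915.

1610949936915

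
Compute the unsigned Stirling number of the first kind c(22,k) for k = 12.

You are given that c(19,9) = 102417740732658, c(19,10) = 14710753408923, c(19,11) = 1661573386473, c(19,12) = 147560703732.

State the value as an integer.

@20  (20,10):14710753408923·19+102417740732658→381922055502195, (20,11):1661573386473·19+14710753408923→46280647751910, (20,12):147560703732·19+1661573386473→4465226757381
@21  (21,11):46280647751910·20+381922055502195→1307535010540395, (21,12):4465226757381·20+46280647751910→135585182899530
@22  (22,12):135585182899530·21+1307535010540395→4154823851430525
Read c(22,12) = 4154823851430525.

4154823851430525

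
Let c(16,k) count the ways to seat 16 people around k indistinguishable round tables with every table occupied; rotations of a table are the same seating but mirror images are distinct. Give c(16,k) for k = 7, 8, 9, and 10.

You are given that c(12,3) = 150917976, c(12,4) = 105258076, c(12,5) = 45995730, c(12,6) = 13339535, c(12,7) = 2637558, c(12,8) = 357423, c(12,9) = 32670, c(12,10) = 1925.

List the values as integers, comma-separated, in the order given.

272803210680, 54631129553, 8207628000, 928095740

[13] T[13,4]:12*105258076+150917976=1414014888 · T[13,5]:12*45995730+105258076=657206836 · T[13,6]:12*13339535+45995730=206070150 · T[13,7]:12*2637558+13339535=44990231 · T[13,8]:12*357423+2637558=6926634 · T[13,9]:12*32670+357423=749463 · T[13,10]:12*1925+32670=55770
[14] T[14,5]:13*657206836+1414014888=9957703756 · T[14,6]:13*206070150+657206836=3336118786 · T[14,7]:13*44990231+206070150=790943153 · T[14,8]:13*6926634+44990231=135036473 · T[14,9]:13*749463+6926634=16669653 · T[14,10]:13*55770+749463=1474473
[15] T[15,6]:14*3336118786+9957703756=56663366760 · T[15,7]:14*790943153+3336118786=14409322928 · T[15,8]:14*135036473+790943153=2681453775 · T[15,9]:14*16669653+135036473=368411615 · T[15,10]:14*1474473+16669653=37312275
[16] T[16,7]:15*14409322928+56663366760=272803210680 · T[16,8]:15*2681453775+14409322928=54631129553 · T[16,9]:15*368411615+2681453775=8207628000 · T[16,10]:15*37312275+368411615=928095740
Read c(16,7) = 272803210680, c(16,8) = 54631129553, c(16,9) = 8207628000, c(16,10) = 928095740.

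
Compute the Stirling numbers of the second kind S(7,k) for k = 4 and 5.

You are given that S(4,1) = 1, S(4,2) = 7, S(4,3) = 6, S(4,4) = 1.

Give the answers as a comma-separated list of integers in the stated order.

350, 140

r5: T_5,2=2×7+1=15; T_5,3=3×6+7=25; T_5,4=4×1+6=10; T_5,5=5×0+1=1
r6: T_6,3=3×25+15=90; T_6,4=4×10+25=65; T_6,5=5×1+10=15
r7: T_7,4=4×65+90=350; T_7,5=5×15+65=140
Read S(7,4) = 350, S(7,5) = 140.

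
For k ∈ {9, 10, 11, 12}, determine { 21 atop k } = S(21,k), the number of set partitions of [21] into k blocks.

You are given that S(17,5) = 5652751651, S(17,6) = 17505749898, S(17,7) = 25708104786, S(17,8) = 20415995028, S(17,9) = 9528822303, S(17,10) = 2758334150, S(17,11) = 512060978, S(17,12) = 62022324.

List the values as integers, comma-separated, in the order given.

[18] T[18,6]:6*17505749898+5652751651=110687251039 · T[18,7]:7*25708104786+17505749898=197462483400 · T[18,8]:8*20415995028+25708104786=189036065010 · T[18,9]:9*9528822303+20415995028=106175395755 · T[18,10]:10*2758334150+9528822303=37112163803 · T[18,11]:11*512060978+2758334150=8391004908 · T[18,12]:12*62022324+512060978=1256328866
[19] T[19,7]:7*197462483400+110687251039=1492924634839 · T[19,8]:8*189036065010+197462483400=1709751003480 · T[19,9]:9*106175395755+189036065010=1144614626805 · T[19,10]:10*37112163803+106175395755=477297033785 · T[19,11]:11*8391004908+37112163803=129413217791 · T[19,12]:12*1256328866+8391004908=23466951300
[20] T[20,8]:8*1709751003480+1492924634839=15170932662679 · T[20,9]:9*1144614626805+1709751003480=12011282644725 · T[20,10]:10*477297033785+1144614626805=5917584964655 · T[20,11]:11*129413217791+477297033785=1900842429486 · T[20,12]:12*23466951300+129413217791=411016633391
[21] T[21,9]:9*12011282644725+15170932662679=123272476465204 · T[21,10]:10*5917584964655+12011282644725=71187132291275 · T[21,11]:11*1900842429486+5917584964655=26826851689001 · T[21,12]:12*411016633391+1900842429486=6833042030178
Read S(21,9) = 123272476465204, S(21,10) = 71187132291275, S(21,11) = 26826851689001, S(21,12) = 6833042030178.

123272476465204, 71187132291275, 26826851689001, 6833042030178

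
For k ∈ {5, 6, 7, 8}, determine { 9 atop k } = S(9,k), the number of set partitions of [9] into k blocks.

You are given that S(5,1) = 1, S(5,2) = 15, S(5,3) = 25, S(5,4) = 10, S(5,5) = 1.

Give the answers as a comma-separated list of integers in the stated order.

6951, 2646, 462, 36

[6] T[6,2]:2*15+1=31 · T[6,3]:3*25+15=90 · T[6,4]:4*10+25=65 · T[6,5]:5*1+10=15 · T[6,6]:6*0+1=1
[7] T[7,3]:3*90+31=301 · T[7,4]:4*65+90=350 · T[7,5]:5*15+65=140 · T[7,6]:6*1+15=21 · T[7,7]:7*0+1=1
[8] T[8,4]:4*350+301=1701 · T[8,5]:5*140+350=1050 · T[8,6]:6*21+140=266 · T[8,7]:7*1+21=28 · T[8,8]:8*0+1=1
[9] T[9,5]:5*1050+1701=6951 · T[9,6]:6*266+1050=2646 · T[9,7]:7*28+266=462 · T[9,8]:8*1+28=36
Read S(9,5) = 6951, S(9,6) = 2646, S(9,7) = 462, S(9,8) = 36.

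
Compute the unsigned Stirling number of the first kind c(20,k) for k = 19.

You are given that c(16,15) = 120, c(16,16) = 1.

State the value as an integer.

190

@17  (17,16):1·16+120→136, (17,17):0·16+1→1
@18  (18,17):1·17+136→153, (18,18):0·17+1→1
@19  (19,18):1·18+153→171, (19,19):0·18+1→1
@20  (20,19):1·19+171→190
Read c(20,19) = 190.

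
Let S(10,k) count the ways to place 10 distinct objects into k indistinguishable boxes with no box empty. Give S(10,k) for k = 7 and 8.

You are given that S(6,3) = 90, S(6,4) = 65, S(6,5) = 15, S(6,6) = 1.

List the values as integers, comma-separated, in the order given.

5880, 750

row 7: T[7][4]=4·65+90=350  T[7][5]=5·15+65=140  T[7][6]=6·1+15=21  T[7][7]=7·0+1=1
row 8: T[8][5]=5·140+350=1050  T[8][6]=6·21+140=266  T[8][7]=7·1+21=28  T[8][8]=8·0+1=1
row 9: T[9][6]=6·266+1050=2646  T[9][7]=7·28+266=462  T[9][8]=8·1+28=36
row 10: T[10][7]=7·462+2646=5880  T[10][8]=8·36+462=750
Read S(10,7) = 5880, S(10,8) = 750.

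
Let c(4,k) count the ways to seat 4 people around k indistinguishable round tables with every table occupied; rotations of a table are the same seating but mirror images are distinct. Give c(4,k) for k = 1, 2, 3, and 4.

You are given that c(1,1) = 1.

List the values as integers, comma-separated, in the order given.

r2: T_2,1=1×1+0=1; T_2,2=1×0+1=1
r3: T_3,1=2×1+0=2; T_3,2=2×1+1=3; T_3,3=2×0+1=1
r4: T_4,1=3×2+0=6; T_4,2=3×3+2=11; T_4,3=3×1+3=6; T_4,4=3×0+1=1
Read c(4,1) = 6, c(4,2) = 11, c(4,3) = 6, c(4,4) = 1.

6, 11, 6, 1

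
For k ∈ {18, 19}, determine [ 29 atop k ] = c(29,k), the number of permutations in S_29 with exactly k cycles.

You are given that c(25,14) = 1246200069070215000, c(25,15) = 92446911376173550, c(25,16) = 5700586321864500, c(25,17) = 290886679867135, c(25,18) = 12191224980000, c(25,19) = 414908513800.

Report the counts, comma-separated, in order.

62656135265695354110, 3031400077459516035

row 26: T[26][15]=25·92446911376173550+1246200069070215000=3557372853474553750  T[26][16]=25·5700586321864500+92446911376173550=234961569422786050  T[26][17]=25·290886679867135+5700586321864500=12972753318542875  T[26][18]=25·12191224980000+290886679867135=595667304367135  T[26][19]=25·414908513800+12191224980000=22563937825000
row 27: T[27][16]=26·234961569422786050+3557372853474553750=9666373658466991050  T[27][17]=26·12972753318542875+234961569422786050=572253155704900800  T[27][18]=26·595667304367135+12972753318542875=28460103232088385  T[27][19]=26·22563937825000+595667304367135=1182329687817135
row 28: T[28][17]=27·572253155704900800+9666373658466991050=25117208862499312650  T[28][18]=27·28460103232088385+572253155704900800=1340675942971287195  T[28][19]=27·1182329687817135+28460103232088385=60383004803151030
row 29: T[29][18]=28·1340675942971287195+25117208862499312650=62656135265695354110  T[29][19]=28·60383004803151030+1340675942971287195=3031400077459516035
Read c(29,18) = 62656135265695354110, c(29,19) = 3031400077459516035.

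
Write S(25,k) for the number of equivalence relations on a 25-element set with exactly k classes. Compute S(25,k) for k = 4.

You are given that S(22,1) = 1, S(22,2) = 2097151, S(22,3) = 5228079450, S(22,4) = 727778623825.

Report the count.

46771289738810

i=23: T(23,2)=1+2·2097151=4194303 | T(23,3)=2097151+3·5228079450=15686335501 | T(23,4)=5228079450+4·727778623825=2916342574750
i=24: T(24,3)=4194303+3·15686335501=47063200806 | T(24,4)=15686335501+4·2916342574750=11681056634501
i=25: T(25,4)=47063200806+4·11681056634501=46771289738810
Read S(25,4) = 46771289738810.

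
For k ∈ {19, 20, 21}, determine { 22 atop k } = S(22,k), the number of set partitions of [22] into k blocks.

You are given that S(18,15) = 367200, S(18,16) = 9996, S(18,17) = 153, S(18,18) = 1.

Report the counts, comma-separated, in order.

1389850, 23485, 231

[19] T[19,16]:16*9996+367200=527136 · T[19,17]:17*153+9996=12597 · T[19,18]:18*1+153=171 · T[19,19]:19*0+1=1
[20] T[20,17]:17*12597+527136=741285 · T[20,18]:18*171+12597=15675 · T[20,19]:19*1+171=190 · T[20,20]:20*0+1=1
[21] T[21,18]:18*15675+741285=1023435 · T[21,19]:19*190+15675=19285 · T[21,20]:20*1+190=210 · T[21,21]:21*0+1=1
[22] T[22,19]:19*19285+1023435=1389850 · T[22,20]:20*210+19285=23485 · T[22,21]:21*1+210=231
Read S(22,19) = 1389850, S(22,20) = 23485, S(22,21) = 231.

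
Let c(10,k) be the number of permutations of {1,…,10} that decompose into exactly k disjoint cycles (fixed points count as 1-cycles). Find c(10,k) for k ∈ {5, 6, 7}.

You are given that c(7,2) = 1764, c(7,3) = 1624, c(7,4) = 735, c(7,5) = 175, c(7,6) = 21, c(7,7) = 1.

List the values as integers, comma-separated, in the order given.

269325, 63273, 9450

r8: T_8,3=7×1624+1764=13132; T_8,4=7×735+1624=6769; T_8,5=7×175+735=1960; T_8,6=7×21+175=322; T_8,7=7×1+21=28
r9: T_9,4=8×6769+13132=67284; T_9,5=8×1960+6769=22449; T_9,6=8×322+1960=4536; T_9,7=8×28+322=546
r10: T_10,5=9×22449+67284=269325; T_10,6=9×4536+22449=63273; T_10,7=9×546+4536=9450
Read c(10,5) = 269325, c(10,6) = 63273, c(10,7) = 9450.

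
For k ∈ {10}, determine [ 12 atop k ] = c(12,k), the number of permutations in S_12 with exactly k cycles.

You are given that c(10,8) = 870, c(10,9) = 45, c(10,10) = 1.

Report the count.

1925

r11: T_11,9=10×45+870=1320; T_11,10=10×1+45=55
r12: T_12,10=11×55+1320=1925
Read c(12,10) = 1925.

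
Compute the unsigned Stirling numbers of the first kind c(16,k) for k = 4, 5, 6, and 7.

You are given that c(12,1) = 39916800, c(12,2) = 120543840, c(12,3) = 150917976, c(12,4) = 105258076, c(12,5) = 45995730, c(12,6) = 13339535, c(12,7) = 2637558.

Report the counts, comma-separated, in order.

5056995703824, 2706813345600, 1009672107080, 272803210680

row 13: T[13][1]=12·39916800+0=479001600  T[13][2]=12·120543840+39916800=1486442880  T[13][3]=12·150917976+120543840=1931559552  T[13][4]=12·105258076+150917976=1414014888  T[13][5]=12·45995730+105258076=657206836  T[13][6]=12·13339535+45995730=206070150  T[13][7]=12·2637558+13339535=44990231
row 14: T[14][2]=13·1486442880+479001600=19802759040  T[14][3]=13·1931559552+1486442880=26596717056  T[14][4]=13·1414014888+1931559552=20313753096  T[14][5]=13·657206836+1414014888=9957703756  T[14][6]=13·206070150+657206836=3336118786  T[14][7]=13·44990231+206070150=790943153
row 15: T[15][3]=14·26596717056+19802759040=392156797824  T[15][4]=14·20313753096+26596717056=310989260400  T[15][5]=14·9957703756+20313753096=159721605680  T[15][6]=14·3336118786+9957703756=56663366760  T[15][7]=14·790943153+3336118786=14409322928
row 16: T[16][4]=15·310989260400+392156797824=5056995703824  T[16][5]=15·159721605680+310989260400=2706813345600  T[16][6]=15·56663366760+159721605680=1009672107080  T[16][7]=15·14409322928+56663366760=272803210680
Read c(16,4) = 5056995703824, c(16,5) = 2706813345600, c(16,6) = 1009672107080, c(16,7) = 272803210680.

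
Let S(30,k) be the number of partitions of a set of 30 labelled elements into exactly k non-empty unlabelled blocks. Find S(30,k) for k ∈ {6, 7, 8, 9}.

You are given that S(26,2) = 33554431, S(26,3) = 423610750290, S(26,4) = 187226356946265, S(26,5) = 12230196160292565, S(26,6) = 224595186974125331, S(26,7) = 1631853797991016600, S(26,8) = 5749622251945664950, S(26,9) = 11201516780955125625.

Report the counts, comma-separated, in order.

299310102746948685757, 4168916722553086402080, 26383018684048108297800, 88300984248924568770870

row 27: T[27][3]=3·423610750290+33554431=1270865805301  T[27][4]=4·187226356946265+423610750290=749329038535350  T[27][5]=5·12230196160292565+187226356946265=61338207158409090  T[27][6]=6·224595186974125331+12230196160292565=1359801318005044551  T[27][7]=7·1631853797991016600+224595186974125331=11647571772911241531  T[27][8]=8·5749622251945664950+1631853797991016600=47628831813556336200  T[27][9]=9·11201516780955125625+5749622251945664950=106563273280541795575
row 28: T[28][4]=4·749329038535350+1270865805301=2998587019946701  T[28][5]=5·61338207158409090+749329038535350=307440364830580800  T[28][6]=6·1359801318005044551+61338207158409090=8220146115188676396  T[28][7]=7·11647571772911241531+1359801318005044551=82892803728383735268  T[28][8]=8·47628831813556336200+11647571772911241531=392678226281361931131  T[28][9]=9·106563273280541795575+47628831813556336200=1006698291338432496375
row 29: T[29][5]=5·307440364830580800+2998587019946701=1540200411172850701  T[29][6]=6·8220146115188676396+307440364830580800=49628317055962639176  T[29][7]=7·82892803728383735268+8220146115188676396=588469772213874823272  T[29][8]=8·392678226281361931131+82892803728383735268=3224318613979279184316  T[29][9]=9·1006698291338432496375+392678226281361931131=9452962848327254398506
row 30: T[30][6]=6·49628317055962639176+1540200411172850701=299310102746948685757  T[30][7]=7·588469772213874823272+49628317055962639176=4168916722553086402080  T[30][8]=8·3224318613979279184316+588469772213874823272=26383018684048108297800  T[30][9]=9·9452962848327254398506+3224318613979279184316=88300984248924568770870
Read S(30,6) = 299310102746948685757, S(30,7) = 4168916722553086402080, S(30,8) = 26383018684048108297800, S(30,9) = 88300984248924568770870.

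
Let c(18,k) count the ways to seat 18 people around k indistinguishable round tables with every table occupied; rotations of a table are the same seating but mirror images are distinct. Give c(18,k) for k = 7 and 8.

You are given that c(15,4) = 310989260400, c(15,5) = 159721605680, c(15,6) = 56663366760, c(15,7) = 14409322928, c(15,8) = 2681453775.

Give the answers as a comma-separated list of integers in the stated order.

r16: T_16,5=15×159721605680+310989260400=2706813345600; T_16,6=15×56663366760+159721605680=1009672107080; T_16,7=15×14409322928+56663366760=272803210680; T_16,8=15×2681453775+14409322928=54631129553
r17: T_17,6=16×1009672107080+2706813345600=18861567058880; T_17,7=16×272803210680+1009672107080=5374523477960; T_17,8=16×54631129553+272803210680=1146901283528
r18: T_18,7=17×5374523477960+18861567058880=110228466184200; T_18,8=17×1146901283528+5374523477960=24871845297936
Read c(18,7) = 110228466184200, c(18,8) = 24871845297936.

110228466184200, 24871845297936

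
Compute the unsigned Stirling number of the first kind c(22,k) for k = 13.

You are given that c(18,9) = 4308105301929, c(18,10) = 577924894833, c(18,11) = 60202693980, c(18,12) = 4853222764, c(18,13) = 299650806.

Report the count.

i=19: T(19,10)=4308105301929+18·577924894833=14710753408923 | T(19,11)=577924894833+18·60202693980=1661573386473 | T(19,12)=60202693980+18·4853222764=147560703732 | T(19,13)=4853222764+18·299650806=10246937272
i=20: T(20,11)=14710753408923+19·1661573386473=46280647751910 | T(20,12)=1661573386473+19·147560703732=4465226757381 | T(20,13)=147560703732+19·10246937272=342252511900
i=21: T(21,12)=46280647751910+20·4465226757381=135585182899530 | T(21,13)=4465226757381+20·342252511900=11310276995381
i=22: T(22,13)=135585182899530+21·11310276995381=373100999802531
Read c(22,13) = 373100999802531.

373100999802531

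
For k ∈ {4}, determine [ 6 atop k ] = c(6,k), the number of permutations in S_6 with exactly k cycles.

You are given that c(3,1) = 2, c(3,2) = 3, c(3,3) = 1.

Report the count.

row 4: T[4][2]=3·3+2=11  T[4][3]=3·1+3=6  T[4][4]=3·0+1=1
row 5: T[5][3]=4·6+11=35  T[5][4]=4·1+6=10
row 6: T[6][4]=5·10+35=85
Read c(6,4) = 85.

85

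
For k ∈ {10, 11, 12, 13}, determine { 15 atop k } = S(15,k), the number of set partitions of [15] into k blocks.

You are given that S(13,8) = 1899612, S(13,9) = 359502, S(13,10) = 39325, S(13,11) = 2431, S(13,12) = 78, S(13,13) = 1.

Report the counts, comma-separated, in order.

i=14: T(14,9)=1899612+9·359502=5135130 | T(14,10)=359502+10·39325=752752 | T(14,11)=39325+11·2431=66066 | T(14,12)=2431+12·78=3367 | T(14,13)=78+13·1=91
i=15: T(15,10)=5135130+10·752752=12662650 | T(15,11)=752752+11·66066=1479478 | T(15,12)=66066+12·3367=106470 | T(15,13)=3367+13·91=4550
Read S(15,10) = 12662650, S(15,11) = 1479478, S(15,12) = 106470, S(15,13) = 4550.

12662650, 1479478, 106470, 4550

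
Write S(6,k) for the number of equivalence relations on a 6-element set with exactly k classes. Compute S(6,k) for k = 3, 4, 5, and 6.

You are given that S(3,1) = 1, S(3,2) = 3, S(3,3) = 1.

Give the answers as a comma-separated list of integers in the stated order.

row 4: T[4][1]=1·1+0=1  T[4][2]=2·3+1=7  T[4][3]=3·1+3=6  T[4][4]=4·0+1=1
row 5: T[5][2]=2·7+1=15  T[5][3]=3·6+7=25  T[5][4]=4·1+6=10  T[5][5]=5·0+1=1
row 6: T[6][3]=3·25+15=90  T[6][4]=4·10+25=65  T[6][5]=5·1+10=15  T[6][6]=6·0+1=1
Read S(6,3) = 90, S(6,4) = 65, S(6,5) = 15, S(6,6) = 1.

90, 65, 15, 1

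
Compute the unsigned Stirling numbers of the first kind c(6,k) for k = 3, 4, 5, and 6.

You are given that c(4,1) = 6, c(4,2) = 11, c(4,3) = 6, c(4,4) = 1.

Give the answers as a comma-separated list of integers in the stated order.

225, 85, 15, 1

row 5: T[5][2]=4·11+6=50  T[5][3]=4·6+11=35  T[5][4]=4·1+6=10  T[5][5]=4·0+1=1
row 6: T[6][3]=5·35+50=225  T[6][4]=5·10+35=85  T[6][5]=5·1+10=15  T[6][6]=5·0+1=1
Read c(6,3) = 225, c(6,4) = 85, c(6,5) = 15, c(6,6) = 1.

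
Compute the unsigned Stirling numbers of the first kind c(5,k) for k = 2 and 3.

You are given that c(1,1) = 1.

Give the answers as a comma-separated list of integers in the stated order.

50, 35

@2  (2,1):1·1+0→1, (2,2):0·1+1→1
@3  (3,1):1·2+0→2, (3,2):1·2+1→3, (3,3):0·2+1→1
@4  (4,1):2·3+0→6, (4,2):3·3+2→11, (4,3):1·3+3→6
@5  (5,2):11·4+6→50, (5,3):6·4+11→35
Read c(5,2) = 50, c(5,3) = 35.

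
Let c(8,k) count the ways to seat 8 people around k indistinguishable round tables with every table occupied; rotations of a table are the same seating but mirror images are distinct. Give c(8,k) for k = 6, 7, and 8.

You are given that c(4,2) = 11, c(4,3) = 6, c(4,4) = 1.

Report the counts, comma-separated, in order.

322, 28, 1

i=5: T(5,3)=11+4·6=35 | T(5,4)=6+4·1=10 | T(5,5)=1+4·0=1
i=6: T(6,4)=35+5·10=85 | T(6,5)=10+5·1=15 | T(6,6)=1+5·0=1
i=7: T(7,5)=85+6·15=175 | T(7,6)=15+6·1=21 | T(7,7)=1+6·0=1
i=8: T(8,6)=175+7·21=322 | T(8,7)=21+7·1=28 | T(8,8)=1+7·0=1
Read c(8,6) = 322, c(8,7) = 28, c(8,8) = 1.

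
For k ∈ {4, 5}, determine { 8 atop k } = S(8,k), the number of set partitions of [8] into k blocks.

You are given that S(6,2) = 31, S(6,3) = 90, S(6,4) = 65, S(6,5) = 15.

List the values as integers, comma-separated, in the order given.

row 7: T[7][3]=3·90+31=301  T[7][4]=4·65+90=350  T[7][5]=5·15+65=140
row 8: T[8][4]=4·350+301=1701  T[8][5]=5·140+350=1050
Read S(8,4) = 1701, S(8,5) = 1050.

1701, 1050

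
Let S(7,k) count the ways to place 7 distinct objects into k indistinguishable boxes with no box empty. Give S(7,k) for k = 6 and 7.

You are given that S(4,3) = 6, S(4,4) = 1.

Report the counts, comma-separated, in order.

21, 1

row 5: T[5][4]=4·1+6=10  T[5][5]=5·0+1=1
row 6: T[6][5]=5·1+10=15  T[6][6]=6·0+1=1
row 7: T[7][6]=6·1+15=21  T[7][7]=7·0+1=1
Read S(7,6) = 21, S(7,7) = 1.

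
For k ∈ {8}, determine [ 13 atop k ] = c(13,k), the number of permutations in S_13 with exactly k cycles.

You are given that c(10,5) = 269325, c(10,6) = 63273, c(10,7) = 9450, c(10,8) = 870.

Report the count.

r11: T_11,6=10×63273+269325=902055; T_11,7=10×9450+63273=157773; T_11,8=10×870+9450=18150
r12: T_12,7=11×157773+902055=2637558; T_12,8=11×18150+157773=357423
r13: T_13,8=12×357423+2637558=6926634
Read c(13,8) = 6926634.

6926634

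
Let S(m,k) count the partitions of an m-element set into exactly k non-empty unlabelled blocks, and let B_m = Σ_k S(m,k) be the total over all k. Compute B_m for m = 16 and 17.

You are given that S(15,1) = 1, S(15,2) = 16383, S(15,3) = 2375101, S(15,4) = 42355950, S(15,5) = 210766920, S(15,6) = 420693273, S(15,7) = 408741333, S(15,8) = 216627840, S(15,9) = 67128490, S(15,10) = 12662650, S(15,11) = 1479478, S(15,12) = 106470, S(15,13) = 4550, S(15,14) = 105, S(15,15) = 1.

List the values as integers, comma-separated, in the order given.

10480142147, 82864869804

i=16: T(16,1)=0+1·1=1 | T(16,2)=1+2·16383=32767 | T(16,3)=16383+3·2375101=7141686 | T(16,4)=2375101+4·42355950=171798901 | T(16,5)=42355950+5·210766920=1096190550 | T(16,6)=210766920+6·420693273=2734926558 | T(16,7)=420693273+7·408741333=3281882604 | T(16,8)=408741333+8·216627840=2141764053 | T(16,9)=216627840+9·67128490=820784250 | T(16,10)=67128490+10·12662650=193754990 | T(16,11)=12662650+11·1479478=28936908 | T(16,12)=1479478+12·106470=2757118 | T(16,13)=106470+13·4550=165620 | T(16,14)=4550+14·105=6020 | T(16,15)=105+15·1=120 | T(16,16)=1+16·0=1
i=17: T(17,1)=0+1·1=1 | T(17,2)=1+2·32767=65535 | T(17,3)=32767+3·7141686=21457825 | T(17,4)=7141686+4·171798901=694337290 | T(17,5)=171798901+5·1096190550=5652751651 | T(17,6)=1096190550+6·2734926558=17505749898 | T(17,7)=2734926558+7·3281882604=25708104786 | T(17,8)=3281882604+8·2141764053=20415995028 | T(17,9)=2141764053+9·820784250=9528822303 | T(17,10)=820784250+10·193754990=2758334150 | T(17,11)=193754990+11·28936908=512060978 | T(17,12)=28936908+12·2757118=62022324 | T(17,13)=2757118+13·165620=4910178 | T(17,14)=165620+14·6020=249900 | T(17,15)=6020+15·120=7820 | T(17,16)=120+16·1=136 | T(17,17)=1+17·0=1
B_16 = ΣS(16,k) = 1+32767+7141686+171798901+1096190550+2734926558+3281882604+2141764053+820784250+193754990+28936908+2757118+165620+6020+120+1 = 10480142147
B_17 = ΣS(17,k) = 1+65535+21457825+694337290+5652751651+17505749898+25708104786+20415995028+9528822303+2758334150+512060978+62022324+4910178+249900+7820+136+1 = 82864869804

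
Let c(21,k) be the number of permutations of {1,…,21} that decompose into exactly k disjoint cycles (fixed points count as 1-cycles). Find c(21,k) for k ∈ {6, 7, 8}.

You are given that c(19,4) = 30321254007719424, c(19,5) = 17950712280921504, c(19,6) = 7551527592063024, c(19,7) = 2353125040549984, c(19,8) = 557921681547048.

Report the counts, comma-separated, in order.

@20  (20,5):17950712280921504·19+30321254007719424→371384787345228000, (20,6):7551527592063024·19+17950712280921504→161429736530118960, (20,7):2353125040549984·19+7551527592063024→52260903362512720, (20,8):557921681547048·19+2353125040549984→12953636989943896
@21  (21,6):161429736530118960·20+371384787345228000→3599979517947607200, (21,7):52260903362512720·20+161429736530118960→1206647803780373360, (21,8):12953636989943896·20+52260903362512720→311333643161390640
Read c(21,6) = 3599979517947607200, c(21,7) = 1206647803780373360, c(21,8) = 311333643161390640.

3599979517947607200, 1206647803780373360, 311333643161390640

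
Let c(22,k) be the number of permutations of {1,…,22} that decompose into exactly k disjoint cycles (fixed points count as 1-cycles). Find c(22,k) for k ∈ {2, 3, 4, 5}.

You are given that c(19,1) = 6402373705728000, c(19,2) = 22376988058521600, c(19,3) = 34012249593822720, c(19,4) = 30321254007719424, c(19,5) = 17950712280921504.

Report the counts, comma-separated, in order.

r20: T_20,1=19×6402373705728000+0=121645100408832000; T_20,2=19×22376988058521600+6402373705728000=431565146817638400; T_20,3=19×34012249593822720+22376988058521600=668609730341153280; T_20,4=19×30321254007719424+34012249593822720=610116075740491776; T_20,5=19×17950712280921504+30321254007719424=371384787345228000
r21: T_21,1=20×121645100408832000+0=2432902008176640000; T_21,2=20×431565146817638400+121645100408832000=8752948036761600000; T_21,3=20×668609730341153280+431565146817638400=13803759753640704000; T_21,4=20×610116075740491776+668609730341153280=12870931245150988800; T_21,5=20×371384787345228000+610116075740491776=8037811822645051776
r22: T_22,2=21×8752948036761600000+2432902008176640000=186244810780170240000; T_22,3=21×13803759753640704000+8752948036761600000=298631902863216384000; T_22,4=21×12870931245150988800+13803759753640704000=284093315901811468800; T_22,5=21×8037811822645051776+12870931245150988800=181664979520697076096
Read c(22,2) = 186244810780170240000, c(22,3) = 298631902863216384000, c(22,4) = 284093315901811468800, c(22,5) = 181664979520697076096.

186244810780170240000, 298631902863216384000, 284093315901811468800, 181664979520697076096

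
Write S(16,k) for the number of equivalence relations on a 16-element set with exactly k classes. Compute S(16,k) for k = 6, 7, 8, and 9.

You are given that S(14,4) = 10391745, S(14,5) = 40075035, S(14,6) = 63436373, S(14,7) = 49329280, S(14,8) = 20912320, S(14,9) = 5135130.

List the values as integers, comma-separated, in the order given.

2734926558, 3281882604, 2141764053, 820784250

@15  (15,5):40075035·5+10391745→210766920, (15,6):63436373·6+40075035→420693273, (15,7):49329280·7+63436373→408741333, (15,8):20912320·8+49329280→216627840, (15,9):5135130·9+20912320→67128490
@16  (16,6):420693273·6+210766920→2734926558, (16,7):408741333·7+420693273→3281882604, (16,8):216627840·8+408741333→2141764053, (16,9):67128490·9+216627840→820784250
Read S(16,6) = 2734926558, S(16,7) = 3281882604, S(16,8) = 2141764053, S(16,9) = 820784250.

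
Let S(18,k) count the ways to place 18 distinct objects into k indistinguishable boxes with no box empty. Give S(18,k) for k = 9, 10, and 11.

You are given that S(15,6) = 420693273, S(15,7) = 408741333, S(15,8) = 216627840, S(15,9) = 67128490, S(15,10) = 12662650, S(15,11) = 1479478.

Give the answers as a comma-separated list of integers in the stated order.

[16] T[16,7]:7*408741333+420693273=3281882604 · T[16,8]:8*216627840+408741333=2141764053 · T[16,9]:9*67128490+216627840=820784250 · T[16,10]:10*12662650+67128490=193754990 · T[16,11]:11*1479478+12662650=28936908
[17] T[17,8]:8*2141764053+3281882604=20415995028 · T[17,9]:9*820784250+2141764053=9528822303 · T[17,10]:10*193754990+820784250=2758334150 · T[17,11]:11*28936908+193754990=512060978
[18] T[18,9]:9*9528822303+20415995028=106175395755 · T[18,10]:10*2758334150+9528822303=37112163803 · T[18,11]:11*512060978+2758334150=8391004908
Read S(18,9) = 106175395755, S(18,10) = 37112163803, S(18,11) = 8391004908.

106175395755, 37112163803, 8391004908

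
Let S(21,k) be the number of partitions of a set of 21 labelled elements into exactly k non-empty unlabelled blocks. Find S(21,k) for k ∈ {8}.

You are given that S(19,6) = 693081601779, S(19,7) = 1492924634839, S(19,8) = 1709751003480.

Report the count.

132511015347084

[20] T[20,7]:7*1492924634839+693081601779=11143554045652 · T[20,8]:8*1709751003480+1492924634839=15170932662679
[21] T[21,8]:8*15170932662679+11143554045652=132511015347084
Read S(21,8) = 132511015347084.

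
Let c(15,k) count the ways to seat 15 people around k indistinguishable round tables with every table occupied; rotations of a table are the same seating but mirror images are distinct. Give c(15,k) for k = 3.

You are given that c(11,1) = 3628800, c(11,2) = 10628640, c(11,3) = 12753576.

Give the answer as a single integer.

392156797824

row 12: T[12][1]=11·3628800+0=39916800  T[12][2]=11·10628640+3628800=120543840  T[12][3]=11·12753576+10628640=150917976
row 13: T[13][1]=12·39916800+0=479001600  T[13][2]=12·120543840+39916800=1486442880  T[13][3]=12·150917976+120543840=1931559552
row 14: T[14][2]=13·1486442880+479001600=19802759040  T[14][3]=13·1931559552+1486442880=26596717056
row 15: T[15][3]=14·26596717056+19802759040=392156797824
Read c(15,3) = 392156797824.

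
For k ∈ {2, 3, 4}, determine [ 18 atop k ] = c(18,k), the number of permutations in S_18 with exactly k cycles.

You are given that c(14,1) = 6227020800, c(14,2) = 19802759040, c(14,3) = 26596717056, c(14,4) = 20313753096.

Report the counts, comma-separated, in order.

row 15: T[15][1]=14·6227020800+0=87178291200  T[15][2]=14·19802759040+6227020800=283465647360  T[15][3]=14·26596717056+19802759040=392156797824  T[15][4]=14·20313753096+26596717056=310989260400
row 16: T[16][1]=15·87178291200+0=1307674368000  T[16][2]=15·283465647360+87178291200=4339163001600  T[16][3]=15·392156797824+283465647360=6165817614720  T[16][4]=15·310989260400+392156797824=5056995703824
row 17: T[17][1]=16·1307674368000+0=20922789888000  T[17][2]=16·4339163001600+1307674368000=70734282393600  T[17][3]=16·6165817614720+4339163001600=102992244837120  T[17][4]=16·5056995703824+6165817614720=87077748875904
row 18: T[18][2]=17·70734282393600+20922789888000=1223405590579200  T[18][3]=17·102992244837120+70734282393600=1821602444624640  T[18][4]=17·87077748875904+102992244837120=1583313975727488
Read c(18,2) = 1223405590579200, c(18,3) = 1821602444624640, c(18,4) = 1583313975727488.

1223405590579200, 1821602444624640, 1583313975727488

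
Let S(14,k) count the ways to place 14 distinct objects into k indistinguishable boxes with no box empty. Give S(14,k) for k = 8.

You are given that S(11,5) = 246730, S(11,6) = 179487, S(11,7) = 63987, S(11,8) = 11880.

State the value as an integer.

20912320

r12: T_12,6=6×179487+246730=1323652; T_12,7=7×63987+179487=627396; T_12,8=8×11880+63987=159027
r13: T_13,7=7×627396+1323652=5715424; T_13,8=8×159027+627396=1899612
r14: T_14,8=8×1899612+5715424=20912320
Read S(14,8) = 20912320.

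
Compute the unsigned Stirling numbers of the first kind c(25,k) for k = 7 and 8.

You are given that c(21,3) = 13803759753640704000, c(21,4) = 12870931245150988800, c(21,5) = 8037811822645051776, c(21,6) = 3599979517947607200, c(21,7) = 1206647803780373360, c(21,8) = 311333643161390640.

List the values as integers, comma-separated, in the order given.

i=22: T(22,4)=13803759753640704000+21·12870931245150988800=284093315901811468800 | T(22,5)=12870931245150988800+21·8037811822645051776=181664979520697076096 | T(22,6)=8037811822645051776+21·3599979517947607200=83637381699544802976 | T(22,7)=3599979517947607200+21·1206647803780373360=28939583397335447760 | T(22,8)=1206647803780373360+21·311333643161390640=7744654310169576800
i=23: T(23,5)=284093315901811468800+22·181664979520697076096=4280722865357147142912 | T(23,6)=181664979520697076096+22·83637381699544802976=2021687376910682741568 | T(23,7)=83637381699544802976+22·28939583397335447760=720308216440924653696 | T(23,8)=28939583397335447760+22·7744654310169576800=199321978221066137360
i=24: T(24,6)=4280722865357147142912+23·2021687376910682741568=50779532534302850198976 | T(24,7)=2021687376910682741568+23·720308216440924653696=18588776355051949776576 | T(24,8)=720308216440924653696+23·199321978221066137360=5304713715525445812976
i=25: T(25,7)=50779532534302850198976+24·18588776355051949776576=496910165055549644836800 | T(25,8)=18588776355051949776576+24·5304713715525445812976=145901905527662649288000
Read c(25,7) = 496910165055549644836800, c(25,8) = 145901905527662649288000.

496910165055549644836800, 145901905527662649288000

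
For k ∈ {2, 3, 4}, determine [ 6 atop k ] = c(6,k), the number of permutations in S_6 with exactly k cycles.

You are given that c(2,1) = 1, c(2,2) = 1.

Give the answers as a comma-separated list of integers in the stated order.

[3] T[3,1]:2*1+0=2 · T[3,2]:2*1+1=3 · T[3,3]:2*0+1=1
[4] T[4,1]:3*2+0=6 · T[4,2]:3*3+2=11 · T[4,3]:3*1+3=6 · T[4,4]:3*0+1=1
[5] T[5,1]:4*6+0=24 · T[5,2]:4*11+6=50 · T[5,3]:4*6+11=35 · T[5,4]:4*1+6=10
[6] T[6,2]:5*50+24=274 · T[6,3]:5*35+50=225 · T[6,4]:5*10+35=85
Read c(6,2) = 274, c(6,3) = 225, c(6,4) = 85.

274, 225, 85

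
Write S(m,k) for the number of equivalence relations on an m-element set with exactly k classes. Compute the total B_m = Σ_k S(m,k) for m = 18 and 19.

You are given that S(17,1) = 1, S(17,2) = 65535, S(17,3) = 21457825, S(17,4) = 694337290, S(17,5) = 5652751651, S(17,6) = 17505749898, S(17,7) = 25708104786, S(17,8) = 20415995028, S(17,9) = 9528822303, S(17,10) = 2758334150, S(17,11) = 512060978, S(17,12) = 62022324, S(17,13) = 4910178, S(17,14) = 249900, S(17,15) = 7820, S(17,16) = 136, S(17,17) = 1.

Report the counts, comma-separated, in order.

i=18: T(18,1)=0+1·1=1 | T(18,2)=1+2·65535=131071 | T(18,3)=65535+3·21457825=64439010 | T(18,4)=21457825+4·694337290=2798806985 | T(18,5)=694337290+5·5652751651=28958095545 | T(18,6)=5652751651+6·17505749898=110687251039 | T(18,7)=17505749898+7·25708104786=197462483400 | T(18,8)=25708104786+8·20415995028=189036065010 | T(18,9)=20415995028+9·9528822303=106175395755 | T(18,10)=9528822303+10·2758334150=37112163803 | T(18,11)=2758334150+11·512060978=8391004908 | T(18,12)=512060978+12·62022324=1256328866 | T(18,13)=62022324+13·4910178=125854638 | T(18,14)=4910178+14·249900=8408778 | T(18,15)=249900+15·7820=367200 | T(18,16)=7820+16·136=9996 | T(18,17)=136+17·1=153 | T(18,18)=1+18·0=1
i=19: T(19,1)=0+1·1=1 | T(19,2)=1+2·131071=262143 | T(19,3)=131071+3·64439010=193448101 | T(19,4)=64439010+4·2798806985=11259666950 | T(19,5)=2798806985+5·28958095545=147589284710 | T(19,6)=28958095545+6·110687251039=693081601779 | T(19,7)=110687251039+7·197462483400=1492924634839 | T(19,8)=197462483400+8·189036065010=1709751003480 | T(19,9)=189036065010+9·106175395755=1144614626805 | T(19,10)=106175395755+10·37112163803=477297033785 | T(19,11)=37112163803+11·8391004908=129413217791 | T(19,12)=8391004908+12·1256328866=23466951300 | T(19,13)=1256328866+13·125854638=2892439160 | T(19,14)=125854638+14·8408778=243577530 | T(19,15)=8408778+15·367200=13916778 | T(19,16)=367200+16·9996=527136 | T(19,17)=9996+17·153=12597 | T(19,18)=153+18·1=171 | T(19,19)=1+19·0=1
B_18 = ΣS(18,k) = 1+131071+64439010+2798806985+28958095545+110687251039+197462483400+189036065010+106175395755+37112163803+8391004908+1256328866+125854638+8408778+367200+9996+153+1 = 682076806159
B_19 = ΣS(19,k) = 1+262143+193448101+11259666950+147589284710+693081601779+1492924634839+1709751003480+1144614626805+477297033785+129413217791+23466951300+2892439160+243577530+13916778+527136+12597+171+1 = 5832742205057

682076806159, 5832742205057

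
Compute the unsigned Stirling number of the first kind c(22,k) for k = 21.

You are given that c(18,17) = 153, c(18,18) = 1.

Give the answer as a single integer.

231

[19] T[19,18]:18*1+153=171 · T[19,19]:18*0+1=1
[20] T[20,19]:19*1+171=190 · T[20,20]:19*0+1=1
[21] T[21,20]:20*1+190=210 · T[21,21]:20*0+1=1
[22] T[22,21]:21*1+210=231
Read c(22,21) = 231.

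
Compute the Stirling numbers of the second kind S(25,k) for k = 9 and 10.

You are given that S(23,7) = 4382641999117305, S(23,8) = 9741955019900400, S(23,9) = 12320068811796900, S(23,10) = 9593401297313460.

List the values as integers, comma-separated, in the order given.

r24: T_24,8=8×9741955019900400+4382641999117305=82318282158320505; T_24,9=9×12320068811796900+9741955019900400=120622574326072500; T_24,10=10×9593401297313460+12320068811796900=108254081784931500
r25: T_25,9=9×120622574326072500+82318282158320505=1167921451092973005; T_25,10=10×108254081784931500+120622574326072500=1203163392175387500
Read S(25,9) = 1167921451092973005, S(25,10) = 1203163392175387500.

1167921451092973005, 1203163392175387500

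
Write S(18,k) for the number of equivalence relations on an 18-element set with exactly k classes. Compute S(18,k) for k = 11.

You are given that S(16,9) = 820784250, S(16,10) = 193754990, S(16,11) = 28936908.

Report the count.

8391004908

@17  (17,10):193754990·10+820784250→2758334150, (17,11):28936908·11+193754990→512060978
@18  (18,11):512060978·11+2758334150→8391004908
Read S(18,11) = 8391004908.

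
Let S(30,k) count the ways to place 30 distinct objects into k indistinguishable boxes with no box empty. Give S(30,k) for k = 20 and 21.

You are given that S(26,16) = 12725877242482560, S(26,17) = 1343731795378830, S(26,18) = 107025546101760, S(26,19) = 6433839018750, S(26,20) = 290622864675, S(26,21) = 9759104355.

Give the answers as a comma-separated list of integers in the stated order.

581535955088511150, 37058299246258290

row 27: T[27][17]=17·1343731795378830+12725877242482560=35569317763922670  T[27][18]=18·107025546101760+1343731795378830=3270191625210510  T[27][19]=19·6433839018750+107025546101760=229268487458010  T[27][20]=20·290622864675+6433839018750=12246296312250  T[27][21]=21·9759104355+290622864675=495564056130
row 28: T[28][18]=18·3270191625210510+35569317763922670=94432767017711850  T[28][19]=19·229268487458010+3270191625210510=7626292886912700  T[28][20]=20·12246296312250+229268487458010=474194413703010  T[28][21]=21·495564056130+12246296312250=22653141490980
row 29: T[29][19]=19·7626292886912700+94432767017711850=239332331869053150  T[29][20]=20·474194413703010+7626292886912700=17110181160972900  T[29][21]=21·22653141490980+474194413703010=949910385013590
row 30: T[30][20]=20·17110181160972900+239332331869053150=581535955088511150  T[30][21]=21·949910385013590+17110181160972900=37058299246258290
Read S(30,20) = 581535955088511150, S(30,21) = 37058299246258290.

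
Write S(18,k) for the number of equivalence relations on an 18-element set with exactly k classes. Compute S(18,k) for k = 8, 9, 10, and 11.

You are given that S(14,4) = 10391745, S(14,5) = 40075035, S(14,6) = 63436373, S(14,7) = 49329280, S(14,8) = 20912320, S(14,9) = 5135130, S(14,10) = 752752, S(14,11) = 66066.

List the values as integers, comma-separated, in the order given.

189036065010, 106175395755, 37112163803, 8391004908

@15  (15,5):40075035·5+10391745→210766920, (15,6):63436373·6+40075035→420693273, (15,7):49329280·7+63436373→408741333, (15,8):20912320·8+49329280→216627840, (15,9):5135130·9+20912320→67128490, (15,10):752752·10+5135130→12662650, (15,11):66066·11+752752→1479478
@16  (16,6):420693273·6+210766920→2734926558, (16,7):408741333·7+420693273→3281882604, (16,8):216627840·8+408741333→2141764053, (16,9):67128490·9+216627840→820784250, (16,10):12662650·10+67128490→193754990, (16,11):1479478·11+12662650→28936908
@17  (17,7):3281882604·7+2734926558→25708104786, (17,8):2141764053·8+3281882604→20415995028, (17,9):820784250·9+2141764053→9528822303, (17,10):193754990·10+820784250→2758334150, (17,11):28936908·11+193754990→512060978
@18  (18,8):20415995028·8+25708104786→189036065010, (18,9):9528822303·9+20415995028→106175395755, (18,10):2758334150·10+9528822303→37112163803, (18,11):512060978·11+2758334150→8391004908
Read S(18,8) = 189036065010, S(18,9) = 106175395755, S(18,10) = 37112163803, S(18,11) = 8391004908.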